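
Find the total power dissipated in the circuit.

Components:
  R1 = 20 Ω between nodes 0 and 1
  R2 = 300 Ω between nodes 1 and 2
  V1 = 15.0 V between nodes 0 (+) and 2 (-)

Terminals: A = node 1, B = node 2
Nodal analysis, taking node 2 as the 0 V reference.
Source V1 fixes V_0 = 15 V.
KCL at each unknown node (sum of currents leaving = 0; resistances in Ω):
  Node 1: (V_1 - 15)/20 + (V_1 - 0)/300 = 0
Collecting terms: 0.05333 × V_1 = 0.75  =>  V_1 = 14.06 V
Power in each resistor, P = (ΔV)²/R:
  P_R1 = (15 - 14.06)²/20 = 0.04395 W
  P_R2 = (14.06 - 0)²/300 = 0.6592 W
P_total = P_R1 + P_R2 = 0.7031 W

Final answer: 0.7031 W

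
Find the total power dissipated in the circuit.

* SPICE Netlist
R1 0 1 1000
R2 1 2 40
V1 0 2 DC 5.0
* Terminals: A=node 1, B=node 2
Nodal analysis, taking node 2 as the 0 V reference.
Source V1 fixes V_0 = 5 V.
KCL at each unknown node (sum of currents leaving = 0; resistances in Ω):
  Node 1: (V_1 - 5)/1000 + (V_1 - 0)/40 = 0
Collecting terms: 0.026 × V_1 = 0.005  =>  V_1 = 0.1923 V
Power in each resistor, P = (ΔV)²/R:
  P_R1 = (5 - 0.1923)²/1000 = 0.02311 W
  P_R2 = (0.1923 - 0)²/40 = 0.0009246 W
P_total = P_R1 + P_R2 = 0.02404 W

Final answer: 0.02404 W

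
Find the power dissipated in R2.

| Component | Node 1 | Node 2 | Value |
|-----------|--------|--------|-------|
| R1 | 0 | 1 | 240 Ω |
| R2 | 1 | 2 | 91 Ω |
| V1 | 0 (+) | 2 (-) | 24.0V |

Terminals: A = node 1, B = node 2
Nodal analysis, taking node 2 as the 0 V reference.
Source V1 fixes V_0 = 24 V.
KCL at each unknown node (sum of currents leaving = 0; resistances in Ω):
  Node 1: (V_1 - 24)/240 + (V_1 - 0)/91 = 0
Collecting terms: 0.01516 × V_1 = 0.1  =>  V_1 = 6.598 V
I_R2 = (V_1 - V_2)/R2 = (6.598 - 0)/91 = 0.07251 A
P_R2 = I_R2² × R2 = (0.07251)² × 91 = 0.4784 W

Final answer: 0.4784 W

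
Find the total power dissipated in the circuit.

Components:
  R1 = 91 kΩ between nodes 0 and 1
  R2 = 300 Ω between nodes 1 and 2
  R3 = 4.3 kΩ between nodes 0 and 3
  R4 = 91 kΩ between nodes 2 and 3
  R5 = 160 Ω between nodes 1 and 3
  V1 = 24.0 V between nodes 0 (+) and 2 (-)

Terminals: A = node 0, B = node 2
Nodal analysis, taking node 2 as the 0 V reference.
Source V1 fixes V_0 = 24 V.
KCL at each unknown node (sum of currents leaving = 0; resistances in Ω):
  Node 1: (V_1 - 24)/91000 + (V_1 - 0)/300 + (V_1 - V_3)/160 = 0
  Node 3: (V_3 - 24)/4300 + (V_3 - 0)/91000 + (V_3 - V_1)/160 = 0
Collecting terms (coefficients in siemens):
  0.009594·V_1 - 0.00625·V_3 = 0.0002637
  0.006494·V_3 - 0.00625·V_1 = 0.005581
Determinant D = (0.009594)(0.006494) - (-0.00625)(-0.00625) = 0.00002324
V_1 = [(0.0002637)(0.006494) - (-0.00625)(0.005581)]/D = 1.575 V
V_3 = [(0.009594)(0.005581) - (0.0002637)(-0.00625)]/D = 2.375 V
Power in each resistor, P = (ΔV)²/R:
  P_R1 = (24 - 1.575)²/91000 = 0.005526 W
  P_R2 = (1.575 - 0)²/300 = 0.008267 W
  P_R3 = (24 - 2.375)²/4300 = 0.1088 W
  P_R4 = (0 - 2.375)²/91000 = 0.000062 W
  P_R5 = (1.575 - 2.375)²/160 = 0.004005 W
P_total = P_R1 + P_R2 + P_R3 + P_R4 + P_R5 = 0.1266 W

Final answer: 0.1266 W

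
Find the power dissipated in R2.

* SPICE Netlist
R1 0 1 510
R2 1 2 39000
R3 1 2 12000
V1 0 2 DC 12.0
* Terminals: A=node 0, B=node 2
Nodal analysis, taking node 2 as the 0 V reference.
Source V1 fixes V_0 = 12 V.
KCL at each unknown node (sum of currents leaving = 0; resistances in Ω):
  Node 1: (V_1 - 12)/510 + (V_1 - 0)/39000 + (V_1 - 0)/12000 = 0
Collecting terms: 0.00207 × V_1 = 0.02353  =>  V_1 = 11.37 V
I_R2 = (V_1 - V_2)/R2 = (11.37 - 0)/39000 = 0.0002915 A
P_R2 = I_R2² × R2 = (0.0002915)² × 39000 = 0.003314 W

Final answer: 0.003314 W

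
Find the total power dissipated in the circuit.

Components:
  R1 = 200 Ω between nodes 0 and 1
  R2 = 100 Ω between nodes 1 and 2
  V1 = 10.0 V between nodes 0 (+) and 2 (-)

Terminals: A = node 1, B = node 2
Nodal analysis, taking node 2 as the 0 V reference.
Source V1 fixes V_0 = 10 V.
KCL at each unknown node (sum of currents leaving = 0; resistances in Ω):
  Node 1: (V_1 - 10)/200 + (V_1 - 0)/100 = 0
Collecting terms: 0.015 × V_1 = 0.05  =>  V_1 = 3.333 V
Power in each resistor, P = (ΔV)²/R:
  P_R1 = (10 - 3.333)²/200 = 0.2222 W
  P_R2 = (3.333 - 0)²/100 = 0.1111 W
P_total = P_R1 + P_R2 = 0.3333 W

Final answer: 0.3333 W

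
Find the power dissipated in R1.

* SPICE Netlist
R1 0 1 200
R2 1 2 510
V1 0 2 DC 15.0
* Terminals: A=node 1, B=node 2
Nodal analysis, taking node 2 as the 0 V reference.
Source V1 fixes V_0 = 15 V.
KCL at each unknown node (sum of currents leaving = 0; resistances in Ω):
  Node 1: (V_1 - 15)/200 + (V_1 - 0)/510 = 0
Collecting terms: 0.006961 × V_1 = 0.075  =>  V_1 = 10.77 V
I_R1 = (V_0 - V_1)/R1 = (15 - 10.77)/200 = 0.02113 A
P_R1 = I_R1² × R1 = (0.02113)² × 200 = 0.08927 W

Final answer: 0.08927 W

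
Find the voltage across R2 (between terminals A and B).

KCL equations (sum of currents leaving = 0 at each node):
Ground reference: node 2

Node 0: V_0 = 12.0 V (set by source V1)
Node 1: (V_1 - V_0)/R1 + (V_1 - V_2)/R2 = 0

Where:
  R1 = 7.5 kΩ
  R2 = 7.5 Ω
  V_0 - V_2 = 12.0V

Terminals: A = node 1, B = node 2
R1 and R2 are in series across V1 (node 0 → node 1 → node 2), and the output A–B is taken across R2, so this is a voltage divider.
Series current: I = V1/(R1 + R2) = 12/(7500 + 7.5) = 12/7508 = 0.001598 A
V_R2 = I × R2 = V1 × R2/(R1 + R2) = 12 × 7.5/7508 = 0.01199 V

Final answer: 0.01199 V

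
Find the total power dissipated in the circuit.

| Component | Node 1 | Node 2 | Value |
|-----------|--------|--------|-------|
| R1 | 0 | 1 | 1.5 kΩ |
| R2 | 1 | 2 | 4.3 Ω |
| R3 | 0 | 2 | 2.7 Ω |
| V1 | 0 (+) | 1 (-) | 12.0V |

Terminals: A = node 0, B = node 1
Nodal analysis, taking node 1 as the 0 V reference.
Source V1 fixes V_0 = 12 V.
KCL at each unknown node (sum of currents leaving = 0; resistances in Ω):
  Node 2: (V_2 - 0)/4.3 + (V_2 - 12)/2.7 = 0
Collecting terms: 0.6029 × V_2 = 4.444  =>  V_2 = 7.371 V
Power in each resistor, P = (ΔV)²/R:
  P_R1 = (12 - 0)²/1500 = 0.096 W
  P_R2 = (0 - 7.371)²/4.3 = 12.64 W
  P_R3 = (12 - 7.371)²/2.7 = 7.935 W
P_total = P_R1 + P_R2 + P_R3 = 20.67 W

Final answer: 20.67 W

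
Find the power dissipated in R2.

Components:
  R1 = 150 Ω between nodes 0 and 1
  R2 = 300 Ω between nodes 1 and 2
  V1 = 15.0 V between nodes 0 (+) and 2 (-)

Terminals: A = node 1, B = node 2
Nodal analysis, taking node 2 as the 0 V reference.
Source V1 fixes V_0 = 15 V.
KCL at each unknown node (sum of currents leaving = 0; resistances in Ω):
  Node 1: (V_1 - 15)/150 + (V_1 - 0)/300 = 0
Collecting terms: 0.01 × V_1 = 0.1  =>  V_1 = 10 V
I_R2 = (V_1 - V_2)/R2 = (10 - 0)/300 = 0.03333 A
P_R2 = I_R2² × R2 = (0.03333)² × 300 = 0.3333 W

Final answer: 0.3333 W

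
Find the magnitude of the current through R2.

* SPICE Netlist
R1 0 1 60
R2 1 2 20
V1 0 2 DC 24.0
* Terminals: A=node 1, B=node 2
Nodal analysis, taking node 2 as the 0 V reference.
Source V1 fixes V_0 = 24 V.
KCL at each unknown node (sum of currents leaving = 0; resistances in Ω):
  Node 1: (V_1 - 24)/60 + (V_1 - 0)/20 = 0
Collecting terms: 0.06667 × V_1 = 0.4  =>  V_1 = 6 V
I_R2 = (V_1 - V_2)/R2 = (6 - 0)/20 = 0.3 A
|I_R2| = 0.3 A

Final answer: |I_R2| = 0.3 A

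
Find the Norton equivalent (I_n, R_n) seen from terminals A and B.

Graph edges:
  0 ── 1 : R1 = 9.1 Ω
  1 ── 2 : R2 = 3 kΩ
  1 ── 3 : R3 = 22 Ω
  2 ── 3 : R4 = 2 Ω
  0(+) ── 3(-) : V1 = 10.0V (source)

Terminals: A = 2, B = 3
Find the Thévenin equivalent first; then I_n = V_th/R_th and R_n = R_th.
Step 1 — V_th is the open-circuit voltage V_A - V_B (nothing connected across the terminals).
Nodal analysis, taking node 3 as the 0 V reference.
Source V1 fixes V_0 = 10 V.
KCL at each unknown node (sum of currents leaving = 0; resistances in Ω):
  Node 1: (V_1 - 10)/9.1 + (V_1 - V_2)/3000 + (V_1 - 0)/22 = 0
  Node 2: (V_2 - V_1)/3000 + (V_2 - 0)/2 = 0
Collecting terms (coefficients in siemens):
  0.1557·V_1 - 0.0003333·V_2 = 1.099
  0.5003·V_2 - 0.0003333·V_1 = 0
Determinant D = (0.1557)(0.5003) - (-0.0003333)(-0.0003333) = 0.07789
V_1 = [(1.099)(0.5003) - (-0.0003333)(0)]/D = 7.059 V
V_2 = [(0.1557)(0) - (1.099)(-0.0003333)]/D = 0.004703 V
V_th = V_2 - V_3 = 0.004703 - 0 = 0.004703 V
Step 2 — R_th: zero the source — replace V1 by a short circuit (node 3 merges into node 0) — and find the resistance seen between A (node 2) and B (node 0).
Reduce the network between node 2 (A) and node 0 (B) by series/parallel combination:
  Rp1 = R1 ‖ R3 (parallel, both between nodes 0 and 1) = 1/(1/9.1 + 1/22) = 6.437 Ω
  Rs1 = R2 + Rp1 (series, joined only at node 1) = 3000 + 6.437 = 3006 Ω
  Rp2 = R4 ‖ Rs1 (parallel, both between nodes 0 and 2) = 1/(1/2 + 1/3006) = 1.999 Ω
R_th = 1.999 Ω
I_n = V_th/R_th = 0.004703/1.999 = 0.002353 A, and R_n = R_th = 1.999 Ω

Final answer: I_n = 0.002353 A, R_n = 1.999 Ω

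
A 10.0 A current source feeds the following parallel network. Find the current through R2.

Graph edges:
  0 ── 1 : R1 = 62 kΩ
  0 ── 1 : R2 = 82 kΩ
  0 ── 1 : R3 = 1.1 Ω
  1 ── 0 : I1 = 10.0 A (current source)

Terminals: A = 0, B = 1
All resistors sit directly between nodes 0 and 1, so they are in parallel and share one voltage V; the full source current 10 A splits among them.
1/R_par = 1/62000 + 1/82000 + 1/1.1 = 0.9091 S  =>  R_par = 1.1 Ω
V = I × R_par = 10 × 1.1 = 11 V
I_R2 = V/R2 = 11/82000 = 0.0001341 A

Final answer: 0.0001341 A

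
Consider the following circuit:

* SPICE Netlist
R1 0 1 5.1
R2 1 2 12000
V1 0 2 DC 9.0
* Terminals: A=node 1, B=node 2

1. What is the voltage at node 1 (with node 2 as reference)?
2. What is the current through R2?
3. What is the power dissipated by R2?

Nodal analysis, taking node 2 as the 0 V reference.
Source V1 fixes V_0 = 9 V.
KCL at each unknown node (sum of currents leaving = 0; resistances in Ω):
  Node 1: (V_1 - 9)/5.1 + (V_1 - 0)/12000 = 0
Collecting terms: 0.1962 × V_1 = 1.765  =>  V_1 = 8.996 V
Part 1:
  Read off the nodal solution: V_1 = 8.996 V
Part 2:
  I_R2 = (V_1 - V_2)/R2 = (8.996 - 0)/12000 = 0.0007497 A
  Magnitude: I_R2 = 0.0007497 A
Part 3:
  I_R2 = (V_1 - V_2)/R2 = (8.996 - 0)/12000 = 0.0007497 A
  P_R2 = I_R2² × R2 = (0.0007497)² × 12000 = 0.006744 W

Final answers:
1. V_1 = 8.996 V
2. I_R2 = 0.0007497 A
3. P_R2 = 0.006744 W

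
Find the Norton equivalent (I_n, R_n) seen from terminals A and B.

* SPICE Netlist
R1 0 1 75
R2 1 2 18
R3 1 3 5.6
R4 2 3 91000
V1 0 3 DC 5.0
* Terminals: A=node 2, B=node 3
Find the Thévenin equivalent first; then I_n = V_th/R_th and R_n = R_th.
Step 1 — V_th is the open-circuit voltage V_A - V_B (nothing connected across the terminals).
Nodal analysis, taking node 3 as the 0 V reference.
Source V1 fixes V_0 = 5 V.
KCL at each unknown node (sum of currents leaving = 0; resistances in Ω):
  Node 1: (V_1 - 5)/75 + (V_1 - V_2)/18 + (V_1 - 0)/5.6 = 0
  Node 2: (V_2 - V_1)/18 + (V_2 - 0)/91000 = 0
Collecting terms (coefficients in siemens):
  0.2475·V_1 - 0.05556·V_2 = 0.06667
  0.05557·V_2 - 0.05556·V_1 = 0
Determinant D = (0.2475)(0.05557) - (-0.05556)(-0.05556) = 0.01066
V_1 = [(0.06667)(0.05557) - (-0.05556)(0)]/D = 0.3474 V
V_2 = [(0.2475)(0) - (0.06667)(-0.05556)]/D = 0.3473 V
V_th = V_2 - V_3 = 0.3473 - 0 = 0.3473 V
Step 2 — R_th: zero the source — replace V1 by a short circuit (node 3 merges into node 0) — and find the resistance seen between A (node 2) and B (node 0).
Reduce the network between node 2 (A) and node 0 (B) by series/parallel combination:
  Rp1 = R1 ‖ R3 (parallel, both between nodes 0 and 1) = 1/(1/75 + 1/5.6) = 5.211 Ω
  Rs1 = R2 + Rp1 (series, joined only at node 1) = 18 + 5.211 = 23.21 Ω
  Rp2 = R4 ‖ Rs1 (parallel, both between nodes 0 and 2) = 1/(1/91000 + 1/23.21) = 23.2 Ω
R_th = 23.2 Ω
I_n = V_th/R_th = 0.3473/23.2 = 0.01497 A, and R_n = R_th = 23.2 Ω

Final answer: I_n = 0.01497 A, R_n = 23.2 Ω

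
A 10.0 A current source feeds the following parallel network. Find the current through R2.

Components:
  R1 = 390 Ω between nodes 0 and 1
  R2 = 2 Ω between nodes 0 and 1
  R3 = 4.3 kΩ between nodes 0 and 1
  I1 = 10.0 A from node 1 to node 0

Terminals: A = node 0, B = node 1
All resistors sit directly between nodes 0 and 1, so they are in parallel and share one voltage V; the full source current 10 A splits among them.
1/R_par = 1/390 + 1/2 + 1/4300 = 0.5028 S  =>  R_par = 1.989 Ω
V = I × R_par = 10 × 1.989 = 19.89 V
I_R2 = V/R2 = 19.89/2 = 9.944 A

Final answer: 9.944 A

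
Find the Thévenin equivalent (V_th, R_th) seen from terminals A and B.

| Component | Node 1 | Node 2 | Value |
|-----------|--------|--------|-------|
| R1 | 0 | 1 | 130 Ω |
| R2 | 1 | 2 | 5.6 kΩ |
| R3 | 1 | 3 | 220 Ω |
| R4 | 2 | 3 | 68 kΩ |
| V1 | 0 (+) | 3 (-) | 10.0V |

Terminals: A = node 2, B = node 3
Step 1 — V_th is the open-circuit voltage V_A - V_B (nothing connected across the terminals).
Nodal analysis, taking node 3 as the 0 V reference.
Source V1 fixes V_0 = 10 V.
KCL at each unknown node (sum of currents leaving = 0; resistances in Ω):
  Node 1: (V_1 - 10)/130 + (V_1 - V_2)/5600 + (V_1 - 0)/220 = 0
  Node 2: (V_2 - V_1)/5600 + (V_2 - 0)/68000 = 0
Collecting terms (coefficients in siemens):
  0.01242·V_1 - 0.0001786·V_2 = 0.07692
  0.0001933·V_2 - 0.0001786·V_1 = 0
Determinant D = (0.01242)(0.0001933) - (-0.0001786)(-0.0001786) = 0.000002368
V_1 = [(0.07692)(0.0001933) - (-0.0001786)(0)]/D = 6.279 V
V_2 = [(0.01242)(0) - (0.07692)(-0.0001786)]/D = 5.801 V
V_th = V_2 - V_3 = 5.801 - 0 = 5.801 V
Step 2 — R_th: zero the source — replace V1 by a short circuit (node 3 merges into node 0) — and find the resistance seen between A (node 2) and B (node 0).
Reduce the network between node 2 (A) and node 0 (B) by series/parallel combination:
  Rp1 = R1 ‖ R3 (parallel, both between nodes 0 and 1) = 1/(1/130 + 1/220) = 81.71 Ω
  Rs1 = R2 + Rp1 (series, joined only at node 1) = 5600 + 81.71 = 5682 Ω
  Rp2 = R4 ‖ Rs1 (parallel, both between nodes 0 and 2) = 1/(1/68000 + 1/5682) = 5244 Ω
R_th = 5.244 kΩ

Final answer: V_th = 5.801 V, R_th = 5.244 kΩ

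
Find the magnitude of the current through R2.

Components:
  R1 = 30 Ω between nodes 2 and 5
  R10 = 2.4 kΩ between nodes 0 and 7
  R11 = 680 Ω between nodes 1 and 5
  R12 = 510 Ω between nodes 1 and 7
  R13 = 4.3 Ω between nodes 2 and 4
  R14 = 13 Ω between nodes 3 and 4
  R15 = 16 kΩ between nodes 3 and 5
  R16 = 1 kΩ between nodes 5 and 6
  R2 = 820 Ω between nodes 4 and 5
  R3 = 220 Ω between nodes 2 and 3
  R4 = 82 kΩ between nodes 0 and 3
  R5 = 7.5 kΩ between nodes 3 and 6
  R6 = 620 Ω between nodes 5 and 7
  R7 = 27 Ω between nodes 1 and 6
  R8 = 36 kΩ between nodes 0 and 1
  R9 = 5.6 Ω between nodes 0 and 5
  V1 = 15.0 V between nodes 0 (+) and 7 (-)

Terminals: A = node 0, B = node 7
Nodal analysis, taking node 7 as the 0 V reference.
Source V1 fixes V_0 = 15 V.
KCL at each unknown node (sum of currents leaving = 0; resistances in Ω):
  Node 1: (V_1 - V_6)/27 + (V_1 - 15)/36000 + (V_1 - V_5)/680 + (V_1 - 0)/510 = 0
  Node 2: (V_2 - V_5)/30 + (V_2 - V_3)/220 + (V_2 - V_4)/4.3 = 0
  Node 3: (V_3 - V_2)/220 + (V_3 - 15)/82000 + (V_3 - V_6)/7500 + (V_3 - V_4)/13 + (V_3 - V_5)/16000 = 0
  Node 4: (V_4 - V_5)/820 + (V_4 - V_2)/4.3 + (V_4 - V_3)/13 = 0
  Node 5: (V_5 - V_2)/30 + (V_5 - V_4)/820 + (V_5 - 0)/620 + (V_5 - 15)/5.6 + (V_5 - V_1)/680 + (V_5 - V_3)/16000 + (V_5 - V_6)/1000 = 0
  Node 6: (V_6 - V_3)/7500 + (V_6 - V_1)/27 + (V_6 - V_5)/1000 = 0
Collecting terms (coefficients in siemens):
  0.0405·V_1 - 0.001471·V_5 - 0.03704·V_6 = 0.0004167
  0.2704·V_2 - 0.004545·V_3 - 0.2326·V_4 - 0.03333·V_5 = 0
  0.08168·V_3 - 0.004545·V_2 - 0.07692·V_4 - 0.0000625·V_5 - 0.0001333·V_6 = 0.0001829
  0.3107·V_4 - 0.2326·V_2 - 0.07692·V_3 - 0.00122·V_5 = 0
  0.2173·V_5 - 0.001471·V_1 - 0.03333·V_2 - 0.0000625·V_3 - 0.00122·V_4 - 0.001·V_6 = 2.679
  0.03817·V_6 - 0.03704·V_1 - 0.0001333·V_3 - 0.001·V_5 = 0
Solving these 6 simultaneous equations (Gaussian elimination) gives:
  V_1 = 8.421 V, V_2 = 14.75 V, V_3 = 14.74 V, V_4 = 14.75 V
  V_5 = 14.78 V, V_6 = 8.609 V
I_R2 = (V_4 - V_5)/R2 = (14.75 - 14.78)/820 = -0.0000323 A
|I_R2| = 0.0000323 A

Final answer: |I_R2| = 3.23e-05 A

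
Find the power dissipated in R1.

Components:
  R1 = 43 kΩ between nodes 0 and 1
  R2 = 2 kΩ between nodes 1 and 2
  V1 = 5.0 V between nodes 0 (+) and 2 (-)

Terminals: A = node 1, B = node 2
Nodal analysis, taking node 2 as the 0 V reference.
Source V1 fixes V_0 = 5 V.
KCL at each unknown node (sum of currents leaving = 0; resistances in Ω):
  Node 1: (V_1 - 5)/43000 + (V_1 - 0)/2000 = 0
Collecting terms: 0.0005233 × V_1 = 0.0001163  =>  V_1 = 0.2222 V
I_R1 = (V_0 - V_1)/R1 = (5 - 0.2222)/43000 = 0.0001111 A
P_R1 = I_R1² × R1 = (0.0001111)² × 43000 = 0.0005309 W

Final answer: 0.0005309 W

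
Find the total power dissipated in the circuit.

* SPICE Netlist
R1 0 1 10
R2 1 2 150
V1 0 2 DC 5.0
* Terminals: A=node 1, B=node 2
Nodal analysis, taking node 2 as the 0 V reference.
Source V1 fixes V_0 = 5 V.
KCL at each unknown node (sum of currents leaving = 0; resistances in Ω):
  Node 1: (V_1 - 5)/10 + (V_1 - 0)/150 = 0
Collecting terms: 0.1067 × V_1 = 0.5  =>  V_1 = 4.688 V
Power in each resistor, P = (ΔV)²/R:
  P_R1 = (5 - 4.688)²/10 = 0.009766 W
  P_R2 = (4.688 - 0)²/150 = 0.1465 W
P_total = P_R1 + P_R2 = 0.1562 W

Final answer: 0.1562 W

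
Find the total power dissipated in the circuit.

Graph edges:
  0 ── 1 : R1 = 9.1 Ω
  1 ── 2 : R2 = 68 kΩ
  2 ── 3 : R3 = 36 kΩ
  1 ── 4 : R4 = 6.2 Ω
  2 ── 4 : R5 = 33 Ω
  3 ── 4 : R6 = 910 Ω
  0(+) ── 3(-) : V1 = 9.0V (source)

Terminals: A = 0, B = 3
Nodal analysis, taking node 3 as the 0 V reference.
Source V1 fixes V_0 = 9 V.
KCL at each unknown node (sum of currents leaving = 0; resistances in Ω):
  Node 1: (V_1 - 9)/9.1 + (V_1 - V_2)/68000 + (V_1 - V_4)/6.2 = 0
  Node 2: (V_2 - V_1)/68000 + (V_2 - 0)/36000 + (V_2 - V_4)/33 = 0
  Node 4: (V_4 - V_1)/6.2 + (V_4 - V_2)/33 + (V_4 - 0)/910 = 0
Collecting terms (coefficients in siemens):
  0.2712·V_1 - 0.00001471·V_2 - 0.1613·V_4 = 0.989
  0.03035·V_2 - 0.00001471·V_1 - 0.0303·V_4 = 0
  0.1927·V_4 - 0.1613·V_1 - 0.0303·V_2 = 0
Solving these 3 simultaneous equations (Gaussian elimination) gives:
  V_1 = 8.909 V, V_2 = 8.839 V, V_4 = 8.847 V
Power in each resistor, P = (ΔV)²/R:
  P_R1 = (9 - 8.909)²/9.1 = 0.0009042 W
  P_R2 = (8.909 - 8.839)²/68000 = 0.00000007178 W
  P_R3 = (8.839 - 0)²/36000 = 0.00217 W
  P_R4 = (8.909 - 8.847)²/6.2 = 0.0006159 W
  P_R5 = (8.839 - 8.847)²/33 = 0.000001973 W
  P_R6 = (0 - 8.847)²/910 = 0.08602 W
P_total = P_R1 + P_R2 + P_R3 + P_R4 + P_R5 + P_R6 = 0.08971 W

Final answer: 0.08971 W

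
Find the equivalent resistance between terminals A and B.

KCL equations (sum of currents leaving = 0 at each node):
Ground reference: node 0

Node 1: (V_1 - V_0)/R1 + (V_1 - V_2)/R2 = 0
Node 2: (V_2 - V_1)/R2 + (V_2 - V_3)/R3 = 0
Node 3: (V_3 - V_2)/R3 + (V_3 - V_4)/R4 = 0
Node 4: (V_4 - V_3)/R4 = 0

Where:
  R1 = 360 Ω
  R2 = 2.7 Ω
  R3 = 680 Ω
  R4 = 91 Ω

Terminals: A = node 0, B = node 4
Reduce the network between node 0 (A) and node 4 (B) by series/parallel combination:
  Rs1 = R1 + R2 (series, joined only at node 1) = 360 + 2.7 = 362.7 Ω
  Rs2 = R3 + Rs1 (series, joined only at node 2) = 680 + 362.7 = 1043 Ω
  Rs3 = R4 + Rs2 (series, joined only at node 3) = 91 + 1043 = 1134 Ω
R_eq = 1.134 kΩ

Final answer: 1.134 kΩ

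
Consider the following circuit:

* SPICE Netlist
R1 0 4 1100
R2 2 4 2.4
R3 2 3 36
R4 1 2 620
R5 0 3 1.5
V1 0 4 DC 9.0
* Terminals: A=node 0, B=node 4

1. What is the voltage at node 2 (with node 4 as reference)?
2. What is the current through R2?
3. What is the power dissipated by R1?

Nodal analysis, taking node 4 as the 0 V reference.
Source V1 fixes V_0 = 9 V.
KCL at each unknown node (sum of currents leaving = 0; resistances in Ω):
  Node 1: (V_1 - V_2)/620 = 0
  Node 2: (V_2 - 0)/2.4 + (V_2 - V_3)/36 + (V_2 - V_1)/620 = 0
  Node 3: (V_3 - V_2)/36 + (V_3 - 9)/1.5 = 0
Collecting terms (coefficients in siemens):
  0.001613·V_1 - 0.001613·V_2 = 0
  0.4461·V_2 - 0.001613·V_1 - 0.02778·V_3 = 0
  0.6944·V_3 - 0.02778·V_2 = 6
Solving these 3 simultaneous equations (Gaussian elimination) gives:
  V_1 = 0.5414 V, V_2 = 0.5414 V, V_3 = 8.662 V
Part 1:
  Read off the nodal solution: V_2 = 0.5414 V
Part 2:
  I_R2 = (V_2 - V_4)/R2 = (0.5414 - 0)/2.4 = 0.2256 A
  Magnitude: I_R2 = 0.2256 A
Part 3:
  I_R1 = (V_0 - V_4)/R1 = (9 - 0)/1100 = 0.008182 A
  P_R1 = I_R1² × R1 = (0.008182)² × 1100 = 0.07364 W

Final answers:
1. V_2 = 0.5414 V
2. I_R2 = 0.2256 A
3. P_R1 = 0.07364 W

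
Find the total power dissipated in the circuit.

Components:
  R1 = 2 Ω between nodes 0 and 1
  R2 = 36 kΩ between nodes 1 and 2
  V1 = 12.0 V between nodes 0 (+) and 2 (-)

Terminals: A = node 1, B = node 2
Nodal analysis, taking node 2 as the 0 V reference.
Source V1 fixes V_0 = 12 V.
KCL at each unknown node (sum of currents leaving = 0; resistances in Ω):
  Node 1: (V_1 - 12)/2 + (V_1 - 0)/36000 = 0
Collecting terms: 0.5 × V_1 = 6  =>  V_1 = 12 V
Power in each resistor, P = (ΔV)²/R:
  P_R1 = (12 - 12)²/2 = 0.0000002222 W
  P_R2 = (12 - 0)²/36000 = 0.004 W
P_total = P_R1 + P_R2 = 0.004 W

Final answer: 0.004 W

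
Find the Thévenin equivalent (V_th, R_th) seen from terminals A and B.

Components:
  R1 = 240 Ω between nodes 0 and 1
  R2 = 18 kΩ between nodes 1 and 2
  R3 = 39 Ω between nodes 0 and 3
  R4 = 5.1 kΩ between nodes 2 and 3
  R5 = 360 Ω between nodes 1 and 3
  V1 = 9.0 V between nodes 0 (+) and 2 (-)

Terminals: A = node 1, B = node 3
Step 1 — V_th is the open-circuit voltage V_A - V_B (nothing connected across the terminals).
Nodal analysis, taking node 2 as the 0 V reference.
Source V1 fixes V_0 = 9 V.
KCL at each unknown node (sum of currents leaving = 0; resistances in Ω):
  Node 1: (V_1 - 9)/240 + (V_1 - 0)/18000 + (V_1 - V_3)/360 = 0
  Node 3: (V_3 - 9)/39 + (V_3 - 0)/5100 + (V_3 - V_1)/360 = 0
Collecting terms (coefficients in siemens):
  0.007·V_1 - 0.002778·V_3 = 0.0375
  0.02861·V_3 - 0.002778·V_1 = 0.2308
Determinant D = (0.007)(0.02861) - (-0.002778)(-0.002778) = 0.0001926
V_1 = [(0.0375)(0.02861) - (-0.002778)(0.2308)]/D = 8.9 V
V_3 = [(0.007)(0.2308) - (0.0375)(-0.002778)]/D = 8.929 V
V_th = V_1 - V_3 = 8.9 - 8.929 = -0.02839 V
Step 2 — R_th: zero the source — replace V1 by a short circuit (node 2 merges into node 0) — and find the resistance seen between A (node 1) and B (node 3).
Reduce the network between node 1 (A) and node 3 (B) by series/parallel combination:
  Rp1 = R1 ‖ R2 (parallel, both between nodes 0 and 1) = 1/(1/240 + 1/18000) = 236.8 Ω
  Rp2 = R3 ‖ R4 (parallel, both between nodes 0 and 3) = 1/(1/39 + 1/5100) = 38.7 Ω
  Rs1 = Rp1 + Rp2 (series, joined only at node 0) = 236.8 + 38.7 = 275.5 Ω
  Rp3 = R5 ‖ Rs1 (parallel, both between nodes 1 and 3) = 1/(1/360 + 1/275.5) = 156.1 Ω
R_th = 156.1 Ω

Final answer: V_th = -0.02839 V, R_th = 156.1 Ω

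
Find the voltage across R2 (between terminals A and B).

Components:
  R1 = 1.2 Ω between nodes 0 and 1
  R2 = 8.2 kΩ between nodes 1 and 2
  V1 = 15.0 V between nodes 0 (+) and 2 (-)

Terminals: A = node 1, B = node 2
R1 and R2 are in series across V1 (node 0 → node 1 → node 2), and the output A–B is taken across R2, so this is a voltage divider.
Series current: I = V1/(R1 + R2) = 15/(1.2 + 8200) = 15/8201 = 0.001829 A
V_R2 = I × R2 = V1 × R2/(R1 + R2) = 15 × 8200/8201 = 15 V

Final answer: 15 V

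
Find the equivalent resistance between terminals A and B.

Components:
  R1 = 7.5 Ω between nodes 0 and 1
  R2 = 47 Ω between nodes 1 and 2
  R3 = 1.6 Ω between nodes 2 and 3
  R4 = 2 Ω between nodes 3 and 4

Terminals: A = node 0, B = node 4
Reduce the network between node 0 (A) and node 4 (B) by series/parallel combination:
  Rs1 = R1 + R2 (series, joined only at node 1) = 7.5 + 47 = 54.5 Ω
  Rs2 = R3 + Rs1 (series, joined only at node 2) = 1.6 + 54.5 = 56.1 Ω
  Rs3 = R4 + Rs2 (series, joined only at node 3) = 2 + 56.1 = 58.1 Ω
R_eq = 58.1 Ω

Final answer: 58.1 Ω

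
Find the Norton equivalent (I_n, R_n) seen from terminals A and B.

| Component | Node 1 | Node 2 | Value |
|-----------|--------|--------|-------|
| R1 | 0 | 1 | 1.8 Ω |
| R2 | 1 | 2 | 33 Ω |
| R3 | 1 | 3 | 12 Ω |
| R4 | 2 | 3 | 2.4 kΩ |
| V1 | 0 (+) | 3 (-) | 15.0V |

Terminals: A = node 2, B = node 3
Find the Thévenin equivalent first; then I_n = V_th/R_th and R_n = R_th.
Step 1 — V_th is the open-circuit voltage V_A - V_B (nothing connected across the terminals).
Nodal analysis, taking node 3 as the 0 V reference.
Source V1 fixes V_0 = 15 V.
KCL at each unknown node (sum of currents leaving = 0; resistances in Ω):
  Node 1: (V_1 - 15)/1.8 + (V_1 - V_2)/33 + (V_1 - 0)/12 = 0
  Node 2: (V_2 - V_1)/33 + (V_2 - 0)/2400 = 0
Collecting terms (coefficients in siemens):
  0.6692·V_1 - 0.0303·V_2 = 8.333
  0.03072·V_2 - 0.0303·V_1 = 0
Determinant D = (0.6692)(0.03072) - (-0.0303)(-0.0303) = 0.01964
V_1 = [(8.333)(0.03072) - (-0.0303)(0)]/D = 13.04 V
V_2 = [(0.6692)(0) - (8.333)(-0.0303)]/D = 12.86 V
V_th = V_2 - V_3 = 12.86 - 0 = 12.86 V
Step 2 — R_th: zero the source — replace V1 by a short circuit (node 3 merges into node 0) — and find the resistance seen between A (node 2) and B (node 0).
Reduce the network between node 2 (A) and node 0 (B) by series/parallel combination:
  Rp1 = R1 ‖ R3 (parallel, both between nodes 0 and 1) = 1/(1/1.8 + 1/12) = 1.565 Ω
  Rs1 = R2 + Rp1 (series, joined only at node 1) = 33 + 1.565 = 34.57 Ω
  Rp2 = R4 ‖ Rs1 (parallel, both between nodes 0 and 2) = 1/(1/2400 + 1/34.57) = 34.07 Ω
R_th = 34.07 Ω
I_n = V_th/R_th = 12.86/34.07 = 0.3774 A, and R_n = R_th = 34.07 Ω

Final answer: I_n = 0.3774 A, R_n = 34.07 Ω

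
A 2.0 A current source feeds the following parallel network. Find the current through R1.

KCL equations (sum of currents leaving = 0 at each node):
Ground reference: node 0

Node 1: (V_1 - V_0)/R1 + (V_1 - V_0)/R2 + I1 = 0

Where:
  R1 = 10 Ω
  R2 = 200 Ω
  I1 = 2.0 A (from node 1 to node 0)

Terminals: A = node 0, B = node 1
All resistors sit directly between nodes 0 and 1, so they are in parallel and share one voltage V; the full source current 2 A splits among them.
1/R_par = 1/10 + 1/200 = 0.105 S  =>  R_par = 9.524 Ω
V = I × R_par = 2 × 9.524 = 19.05 V
I_R1 = V/R1 = 19.05/10 = 1.905 A

Final answer: 1.905 A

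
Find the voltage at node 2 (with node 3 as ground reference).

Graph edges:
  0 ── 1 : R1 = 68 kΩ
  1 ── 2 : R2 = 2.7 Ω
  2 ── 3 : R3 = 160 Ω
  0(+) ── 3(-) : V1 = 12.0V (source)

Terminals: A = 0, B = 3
Nodal analysis, taking node 3 as the 0 V reference.
Source V1 fixes V_0 = 12 V.
KCL at each unknown node (sum of currents leaving = 0; resistances in Ω):
  Node 1: (V_1 - 12)/68000 + (V_1 - V_2)/2.7 = 0
  Node 2: (V_2 - V_1)/2.7 + (V_2 - 0)/160 = 0
Collecting terms (coefficients in siemens):
  0.3704·V_1 - 0.3704·V_2 = 0.0001765
  0.3766·V_2 - 0.3704·V_1 = 0
Determinant D = (0.3704)(0.3766) - (-0.3704)(-0.3704) = 0.00232
V_1 = [(0.0001765)(0.3766) - (-0.3704)(0)]/D = 0.02864 V
V_2 = [(0.3704)(0) - (0.0001765)(-0.3704)]/D = 0.02817 V
The requested potential is V_2 = 0.02817 V.

Final answer: V_2 = 0.02817 V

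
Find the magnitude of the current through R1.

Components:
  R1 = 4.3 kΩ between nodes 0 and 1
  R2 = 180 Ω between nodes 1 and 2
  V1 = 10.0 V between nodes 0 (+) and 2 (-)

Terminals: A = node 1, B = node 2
Nodal analysis, taking node 2 as the 0 V reference.
Source V1 fixes V_0 = 10 V.
KCL at each unknown node (sum of currents leaving = 0; resistances in Ω):
  Node 1: (V_1 - 10)/4300 + (V_1 - 0)/180 = 0
Collecting terms: 0.005788 × V_1 = 0.002326  =>  V_1 = 0.4018 V
I_R1 = (V_0 - V_1)/R1 = (10 - 0.4018)/4300 = 0.002232 A
|I_R1| = 0.002232 A

Final answer: |I_R1| = 0.002232 A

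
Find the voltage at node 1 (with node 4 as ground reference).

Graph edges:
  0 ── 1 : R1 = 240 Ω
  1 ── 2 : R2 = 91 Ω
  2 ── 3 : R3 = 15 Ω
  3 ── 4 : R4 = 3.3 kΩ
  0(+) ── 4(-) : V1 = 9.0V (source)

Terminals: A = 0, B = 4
Nodal analysis, taking node 4 as the 0 V reference.
Source V1 fixes V_0 = 9 V.
KCL at each unknown node (sum of currents leaving = 0; resistances in Ω):
  Node 1: (V_1 - 9)/240 + (V_1 - V_2)/91 = 0
  Node 2: (V_2 - V_1)/91 + (V_2 - V_3)/15 = 0
  Node 3: (V_3 - V_2)/15 + (V_3 - 0)/3300 = 0
Collecting terms (coefficients in siemens):
  0.01516·V_1 - 0.01099·V_2 = 0.0375
  0.07766·V_2 - 0.01099·V_1 - 0.06667·V_3 = 0
  0.06697·V_3 - 0.06667·V_2 = 0
Solving these 3 simultaneous equations (Gaussian elimination) gives:
  V_1 = 8.408 V, V_2 = 8.183 V, V_3 = 8.146 V
The requested potential is V_1 = 8.408 V.

Final answer: V_1 = 8.408 V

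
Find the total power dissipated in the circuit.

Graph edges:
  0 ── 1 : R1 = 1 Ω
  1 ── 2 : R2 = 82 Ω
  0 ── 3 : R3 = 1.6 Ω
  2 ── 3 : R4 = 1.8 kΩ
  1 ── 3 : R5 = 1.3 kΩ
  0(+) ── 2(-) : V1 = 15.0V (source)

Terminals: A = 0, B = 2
Nodal analysis, taking node 2 as the 0 V reference.
Source V1 fixes V_0 = 15 V.
KCL at each unknown node (sum of currents leaving = 0; resistances in Ω):
  Node 1: (V_1 - 15)/1 + (V_1 - 0)/82 + (V_1 - V_3)/1300 = 0
  Node 3: (V_3 - 15)/1.6 + (V_3 - 0)/1800 + (V_3 - V_1)/1300 = 0
Collecting terms (coefficients in siemens):
  1.013·V_1 - 0.0007692·V_3 = 15
  0.6263·V_3 - 0.0007692·V_1 = 9.375
Determinant D = (1.013)(0.6263) - (-0.0007692)(-0.0007692) = 0.6344
V_1 = [(15)(0.6263) - (-0.0007692)(9.375)]/D = 14.82 V
V_3 = [(1.013)(9.375) - (15)(-0.0007692)]/D = 14.99 V
Power in each resistor, P = (ΔV)²/R:
  P_R1 = (15 - 14.82)²/1 = 0.03261 W
  P_R2 = (14.82 - 0)²/82 = 2.678 W
  P_R3 = (15 - 14.99)²/1.6 = 0.0001144 W
  P_R4 = (0 - 14.99)²/1800 = 0.1248 W
  P_R5 = (14.82 - 14.99)²/1300 = 0.00002147 W
P_total = P_R1 + P_R2 + P_R3 + P_R4 + P_R5 = 2.836 W

Final answer: 2.836 W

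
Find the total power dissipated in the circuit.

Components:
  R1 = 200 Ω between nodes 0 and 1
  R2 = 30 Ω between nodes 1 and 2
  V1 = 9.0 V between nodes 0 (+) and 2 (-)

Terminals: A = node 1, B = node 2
Nodal analysis, taking node 2 as the 0 V reference.
Source V1 fixes V_0 = 9 V.
KCL at each unknown node (sum of currents leaving = 0; resistances in Ω):
  Node 1: (V_1 - 9)/200 + (V_1 - 0)/30 = 0
Collecting terms: 0.03833 × V_1 = 0.045  =>  V_1 = 1.174 V
Power in each resistor, P = (ΔV)²/R:
  P_R1 = (9 - 1.174)²/200 = 0.3062 W
  P_R2 = (1.174 - 0)²/30 = 0.04594 W
P_total = P_R1 + P_R2 = 0.3522 W

Final answer: 0.3522 W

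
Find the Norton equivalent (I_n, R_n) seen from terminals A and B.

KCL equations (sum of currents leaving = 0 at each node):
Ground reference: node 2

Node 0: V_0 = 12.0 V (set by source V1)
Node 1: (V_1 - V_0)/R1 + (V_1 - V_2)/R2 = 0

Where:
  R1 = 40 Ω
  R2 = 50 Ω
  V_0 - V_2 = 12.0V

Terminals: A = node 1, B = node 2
Find the Thévenin equivalent first; then I_n = V_th/R_th and R_n = R_th.
Step 1 — V_th is the open-circuit voltage V_A - V_B (nothing connected across the terminals).
Nodal analysis, taking node 2 as the 0 V reference.
Source V1 fixes V_0 = 12 V.
KCL at each unknown node (sum of currents leaving = 0; resistances in Ω):
  Node 1: (V_1 - 12)/40 + (V_1 - 0)/50 = 0
Collecting terms: 0.045 × V_1 = 0.3  =>  V_1 = 6.667 V
V_th = V_1 - V_2 = 6.667 - 0 = 6.667 V
Step 2 — R_th: zero the source — replace V1 by a short circuit (node 2 merges into node 0) — and find the resistance seen between A (node 1) and B (node 0).
Reduce the network between node 1 (A) and node 0 (B) by series/parallel combination:
  Rp1 = R1 ‖ R2 (parallel, both between nodes 0 and 1) = 1/(1/40 + 1/50) = 22.22 Ω
R_th = 22.22 Ω
I_n = V_th/R_th = 6.667/22.22 = 0.3 A, and R_n = R_th = 22.22 Ω

Final answer: I_n = 0.3 A, R_n = 22.22 Ω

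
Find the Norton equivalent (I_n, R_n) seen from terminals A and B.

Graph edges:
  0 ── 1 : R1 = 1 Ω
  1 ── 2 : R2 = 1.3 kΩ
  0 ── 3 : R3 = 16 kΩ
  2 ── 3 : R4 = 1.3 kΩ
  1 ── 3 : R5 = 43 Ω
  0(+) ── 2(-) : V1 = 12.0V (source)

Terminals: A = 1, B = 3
Find the Thévenin equivalent first; then I_n = V_th/R_th and R_n = R_th.
Step 1 — V_th is the open-circuit voltage V_A - V_B (nothing connected across the terminals).
Nodal analysis, taking node 2 as the 0 V reference.
Source V1 fixes V_0 = 12 V.
KCL at each unknown node (sum of currents leaving = 0; resistances in Ω):
  Node 1: (V_1 - 12)/1 + (V_1 - 0)/1300 + (V_1 - V_3)/43 = 0
  Node 3: (V_3 - 12)/16000 + (V_3 - 0)/1300 + (V_3 - V_1)/43 = 0
Collecting terms (coefficients in siemens):
  1.024·V_1 - 0.02326·V_3 = 12
  0.02409·V_3 - 0.02326·V_1 = 0.00075
Determinant D = (1.024)(0.02409) - (-0.02326)(-0.02326) = 0.02413
V_1 = [(12)(0.02409) - (-0.02326)(0.00075)]/D = 11.98 V
V_3 = [(1.024)(0.00075) - (12)(-0.02326)]/D = 11.6 V
V_th = V_1 - V_3 = 11.98 - 11.6 = 0.3826 V
Step 2 — R_th: zero the source — replace V1 by a short circuit (node 2 merges into node 0) — and find the resistance seen between A (node 1) and B (node 3).
Reduce the network between node 1 (A) and node 3 (B) by series/parallel combination:
  Rp1 = R1 ‖ R2 (parallel, both between nodes 0 and 1) = 1/(1/1 + 1/1300) = 0.9992 Ω
  Rp2 = R3 ‖ R4 (parallel, both between nodes 0 and 3) = 1/(1/16000 + 1/1300) = 1202 Ω
  Rs1 = Rp1 + Rp2 (series, joined only at node 0) = 0.9992 + 1202 = 1203 Ω
  Rp3 = R5 ‖ Rs1 (parallel, both between nodes 1 and 3) = 1/(1/43 + 1/1203) = 41.52 Ω
R_th = 41.52 Ω
I_n = V_th/R_th = 0.3826/41.52 = 0.009215 A, and R_n = R_th = 41.52 Ω

Final answer: I_n = 0.009215 A, R_n = 41.52 Ω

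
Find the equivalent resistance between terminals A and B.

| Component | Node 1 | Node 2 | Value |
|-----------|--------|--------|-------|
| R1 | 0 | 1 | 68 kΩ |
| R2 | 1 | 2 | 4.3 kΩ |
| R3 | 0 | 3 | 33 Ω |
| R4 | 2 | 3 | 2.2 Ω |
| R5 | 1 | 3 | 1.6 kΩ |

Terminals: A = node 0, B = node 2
The network is not a plain series/parallel combination. Inject a 1 A test current into terminal A (node 0) and return it from terminal B (node 2); then R_eq = V_A / (1 A).
Nodal analysis, taking node 2 as the 0 V reference.
Current source I_test pushes 1 A into node 0 and draws it out of node 2.
KCL at each unknown node (sum of currents leaving = 0; resistances in Ω):
  Node 0: (V_0 - V_1)/68000 + (V_0 - V_3)/33 - 1 = 0
  Node 1: (V_1 - V_0)/68000 + (V_1 - 0)/4300 + (V_1 - V_3)/1600 = 0
  Node 3: (V_3 - V_0)/33 + (V_3 - V_1)/1600 + (V_3 - 0)/2.2 = 0
Collecting terms (coefficients in siemens):
  0.03032·V_0 - 0.00001471·V_1 - 0.0303·V_3 = 1
  0.0008723·V_1 - 0.00001471·V_0 - 0.000625·V_3 = 0
  0.4855·V_3 - 0.0303·V_0 - 0.000625·V_1 = 0
Solving these 3 simultaneous equations (Gaussian elimination) gives:
  V_0 = 35.18 V, V_1 = 2.169 V, V_3 = 2.199 V
R_eq = V_0 / 1 A = 35.18 Ω

Final answer: 35.18 Ω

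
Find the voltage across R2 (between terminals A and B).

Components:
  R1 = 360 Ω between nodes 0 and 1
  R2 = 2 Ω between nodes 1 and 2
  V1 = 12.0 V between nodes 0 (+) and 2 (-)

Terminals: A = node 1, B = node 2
R1 and R2 are in series across V1 (node 0 → node 1 → node 2), and the output A–B is taken across R2, so this is a voltage divider.
Series current: I = V1/(R1 + R2) = 12/(360 + 2) = 12/362 = 0.03315 A
V_R2 = I × R2 = V1 × R2/(R1 + R2) = 12 × 2/362 = 0.0663 V

Final answer: 0.0663 V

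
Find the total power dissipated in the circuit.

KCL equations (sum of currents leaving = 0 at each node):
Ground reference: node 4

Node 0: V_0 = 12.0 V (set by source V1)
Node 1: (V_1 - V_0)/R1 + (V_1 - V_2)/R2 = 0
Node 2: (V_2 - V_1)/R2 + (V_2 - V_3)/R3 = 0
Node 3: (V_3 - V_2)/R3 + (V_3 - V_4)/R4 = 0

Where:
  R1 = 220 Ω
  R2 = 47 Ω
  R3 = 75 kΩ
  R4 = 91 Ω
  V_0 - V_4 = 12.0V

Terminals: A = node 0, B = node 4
Nodal analysis, taking node 4 as the 0 V reference.
Source V1 fixes V_0 = 12 V.
KCL at each unknown node (sum of currents leaving = 0; resistances in Ω):
  Node 1: (V_1 - 12)/220 + (V_1 - V_2)/47 = 0
  Node 2: (V_2 - V_1)/47 + (V_2 - V_3)/75000 = 0
  Node 3: (V_3 - V_2)/75000 + (V_3 - 0)/91 = 0
Collecting terms (coefficients in siemens):
  0.02582·V_1 - 0.02128·V_2 = 0.05455
  0.02129·V_2 - 0.02128·V_1 - 0.00001333·V_3 = 0
  0.011·V_3 - 0.00001333·V_2 = 0
Solving these 3 simultaneous equations (Gaussian elimination) gives:
  V_1 = 11.96 V, V_2 = 11.96 V, V_3 = 0.01449 V
Power in each resistor, P = (ΔV)²/R:
  P_R1 = (12 - 11.96)²/220 = 0.000005579 W
  P_R2 = (11.96 - 11.96)²/47 = 0.000001192 W
  P_R3 = (11.96 - 0.01449)²/75000 = 0.001902 W
  P_R4 = (0.01449 - 0)²/91 = 0.000002308 W
P_total = P_R1 + P_R2 + P_R3 + P_R4 = 0.001911 W

Final answer: 0.001911 W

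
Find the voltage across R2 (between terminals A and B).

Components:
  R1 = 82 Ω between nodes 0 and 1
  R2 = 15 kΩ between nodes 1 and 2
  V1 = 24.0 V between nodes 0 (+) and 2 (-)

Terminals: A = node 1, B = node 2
R1 and R2 are in series across V1 (node 0 → node 1 → node 2), and the output A–B is taken across R2, so this is a voltage divider.
Series current: I = V1/(R1 + R2) = 24/(82 + 15000) = 24/15080 = 0.001591 A
V_R2 = I × R2 = V1 × R2/(R1 + R2) = 24 × 15000/15080 = 23.87 V

Final answer: 23.87 V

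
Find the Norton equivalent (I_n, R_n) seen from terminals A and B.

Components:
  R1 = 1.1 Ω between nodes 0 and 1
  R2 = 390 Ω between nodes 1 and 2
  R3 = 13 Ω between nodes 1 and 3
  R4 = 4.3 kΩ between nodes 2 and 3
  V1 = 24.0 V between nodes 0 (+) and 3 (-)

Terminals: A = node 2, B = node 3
Find the Thévenin equivalent first; then I_n = V_th/R_th and R_n = R_th.
Step 1 — V_th is the open-circuit voltage V_A - V_B (nothing connected across the terminals).
Nodal analysis, taking node 3 as the 0 V reference.
Source V1 fixes V_0 = 24 V.
KCL at each unknown node (sum of currents leaving = 0; resistances in Ω):
  Node 1: (V_1 - 24)/1.1 + (V_1 - V_2)/390 + (V_1 - 0)/13 = 0
  Node 2: (V_2 - V_1)/390 + (V_2 - 0)/4300 = 0
Collecting terms (coefficients in siemens):
  0.9886·V_1 - 0.002564·V_2 = 21.82
  0.002797·V_2 - 0.002564·V_1 = 0
Determinant D = (0.9886)(0.002797) - (-0.002564)(-0.002564) = 0.002758
V_1 = [(21.82)(0.002797) - (-0.002564)(0)]/D = 22.12 V
V_2 = [(0.9886)(0) - (21.82)(-0.002564)]/D = 20.28 V
V_th = V_2 - V_3 = 20.28 - 0 = 20.28 V
Step 2 — R_th: zero the source — replace V1 by a short circuit (node 3 merges into node 0) — and find the resistance seen between A (node 2) and B (node 0).
Reduce the network between node 2 (A) and node 0 (B) by series/parallel combination:
  Rp1 = R1 ‖ R3 (parallel, both between nodes 0 and 1) = 1/(1/1.1 + 1/13) = 1.014 Ω
  Rs1 = R2 + Rp1 (series, joined only at node 1) = 390 + 1.014 = 391 Ω
  Rp2 = R4 ‖ Rs1 (parallel, both between nodes 0 and 2) = 1/(1/4300 + 1/391) = 358.4 Ω
R_th = 358.4 Ω
I_n = V_th/R_th = 20.28/358.4 = 0.05659 A, and R_n = R_th = 358.4 Ω

Final answer: I_n = 0.05659 A, R_n = 358.4 Ω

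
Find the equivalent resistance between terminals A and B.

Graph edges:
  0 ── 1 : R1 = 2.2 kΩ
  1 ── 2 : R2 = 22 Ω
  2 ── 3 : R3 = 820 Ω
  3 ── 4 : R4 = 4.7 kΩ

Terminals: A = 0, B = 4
Reduce the network between node 0 (A) and node 4 (B) by series/parallel combination:
  Rs1 = R1 + R2 (series, joined only at node 1) = 2200 + 22 = 2222 Ω
  Rs2 = R3 + Rs1 (series, joined only at node 2) = 820 + 2222 = 3042 Ω
  Rs3 = R4 + Rs2 (series, joined only at node 3) = 4700 + 3042 = 7742 Ω
R_eq = 7.742 kΩ

Final answer: 7.742 kΩ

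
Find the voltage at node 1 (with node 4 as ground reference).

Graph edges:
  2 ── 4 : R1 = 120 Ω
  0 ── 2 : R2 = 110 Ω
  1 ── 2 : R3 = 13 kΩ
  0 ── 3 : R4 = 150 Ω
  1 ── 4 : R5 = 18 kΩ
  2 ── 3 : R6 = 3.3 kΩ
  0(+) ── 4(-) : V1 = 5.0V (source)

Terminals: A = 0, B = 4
Nodal analysis, taking node 4 as the 0 V reference.
Source V1 fixes V_0 = 5 V.
KCL at each unknown node (sum of currents leaving = 0; resistances in Ω):
  Node 1: (V_1 - V_2)/13000 + (V_1 - 0)/18000 = 0
  Node 2: (V_2 - 0)/120 + (V_2 - 5)/110 + (V_2 - V_1)/13000 + (V_2 - V_3)/3300 = 0
  Node 3: (V_3 - 5)/150 + (V_3 - V_2)/3300 = 0
Collecting terms (coefficients in siemens):
  0.0001325·V_1 - 0.00007692·V_2 = 0
  0.0178·V_2 - 0.00007692·V_1 - 0.000303·V_3 = 0.04545
  0.00697·V_3 - 0.000303·V_2 = 0.03333
Solving these 3 simultaneous equations (Gaussian elimination) gives:
  V_1 = 1.535 V, V_2 = 2.643 V, V_3 = 4.898 V
The requested potential is V_1 = 1.535 V.

Final answer: V_1 = 1.535 V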